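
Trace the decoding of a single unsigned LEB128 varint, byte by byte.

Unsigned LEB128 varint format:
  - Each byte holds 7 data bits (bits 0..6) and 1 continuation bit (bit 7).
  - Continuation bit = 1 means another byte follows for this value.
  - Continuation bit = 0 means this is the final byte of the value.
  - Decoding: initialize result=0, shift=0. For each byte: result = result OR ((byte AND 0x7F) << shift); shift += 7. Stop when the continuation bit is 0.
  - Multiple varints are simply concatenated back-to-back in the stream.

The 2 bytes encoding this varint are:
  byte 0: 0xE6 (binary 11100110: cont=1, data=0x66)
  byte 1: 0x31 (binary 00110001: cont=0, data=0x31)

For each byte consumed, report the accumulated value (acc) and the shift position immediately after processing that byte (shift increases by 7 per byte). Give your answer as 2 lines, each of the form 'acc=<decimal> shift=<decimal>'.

byte 0=0xE6: payload=0x66=102, contrib = 102<<0 = 102; acc -> 102, shift -> 7
byte 1=0x31: payload=0x31=49, contrib = 49<<7 = 6272; acc -> 6374, shift -> 14

Answer: acc=102 shift=7
acc=6374 shift=14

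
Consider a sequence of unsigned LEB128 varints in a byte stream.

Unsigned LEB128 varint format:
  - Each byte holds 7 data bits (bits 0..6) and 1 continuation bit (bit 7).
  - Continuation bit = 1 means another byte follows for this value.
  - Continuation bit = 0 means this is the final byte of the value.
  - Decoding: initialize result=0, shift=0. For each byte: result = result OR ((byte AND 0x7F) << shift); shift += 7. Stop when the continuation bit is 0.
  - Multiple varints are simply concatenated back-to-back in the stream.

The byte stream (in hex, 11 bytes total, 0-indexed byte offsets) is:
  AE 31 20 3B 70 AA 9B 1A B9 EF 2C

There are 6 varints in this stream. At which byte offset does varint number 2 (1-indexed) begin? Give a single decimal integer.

  byte[0]=0xAE cont=1 payload=0x2E=46: acc |= 46<<0 -> acc=46 shift=7
  byte[1]=0x31 cont=0 payload=0x31=49: acc |= 49<<7 -> acc=6318 shift=14 [end]
Varint 1: bytes[0:2] = AE 31 -> value 6318 (2 byte(s))
  byte[2]=0x20 cont=0 payload=0x20=32: acc |= 32<<0 -> acc=32 shift=7 [end]
Varint 2: bytes[2:3] = 20 -> value 32 (1 byte(s))
  byte[3]=0x3B cont=0 payload=0x3B=59: acc |= 59<<0 -> acc=59 shift=7 [end]
Varint 3: bytes[3:4] = 3B -> value 59 (1 byte(s))
  byte[4]=0x70 cont=0 payload=0x70=112: acc |= 112<<0 -> acc=112 shift=7 [end]
Varint 4: bytes[4:5] = 70 -> value 112 (1 byte(s))
  byte[5]=0xAA cont=1 payload=0x2A=42: acc |= 42<<0 -> acc=42 shift=7
  byte[6]=0x9B cont=1 payload=0x1B=27: acc |= 27<<7 -> acc=3498 shift=14
  byte[7]=0x1A cont=0 payload=0x1A=26: acc |= 26<<14 -> acc=429482 shift=21 [end]
Varint 5: bytes[5:8] = AA 9B 1A -> value 429482 (3 byte(s))
  byte[8]=0xB9 cont=1 payload=0x39=57: acc |= 57<<0 -> acc=57 shift=7
  byte[9]=0xEF cont=1 payload=0x6F=111: acc |= 111<<7 -> acc=14265 shift=14
  byte[10]=0x2C cont=0 payload=0x2C=44: acc |= 44<<14 -> acc=735161 shift=21 [end]
Varint 6: bytes[8:11] = B9 EF 2C -> value 735161 (3 byte(s))

Answer: 2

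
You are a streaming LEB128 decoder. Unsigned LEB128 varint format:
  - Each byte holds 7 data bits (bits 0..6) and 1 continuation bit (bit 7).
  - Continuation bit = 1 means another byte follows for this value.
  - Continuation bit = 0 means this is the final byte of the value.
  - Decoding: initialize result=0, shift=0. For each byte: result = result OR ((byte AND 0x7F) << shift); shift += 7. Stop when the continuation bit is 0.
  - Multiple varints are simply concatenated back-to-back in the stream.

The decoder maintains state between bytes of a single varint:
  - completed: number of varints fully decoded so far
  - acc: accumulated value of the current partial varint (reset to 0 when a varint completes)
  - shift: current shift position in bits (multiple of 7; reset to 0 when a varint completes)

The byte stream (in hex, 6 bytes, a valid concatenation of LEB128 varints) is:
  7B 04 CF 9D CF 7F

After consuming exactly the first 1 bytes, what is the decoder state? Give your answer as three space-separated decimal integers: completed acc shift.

Answer: 1 0 0

Derivation:
byte[0]=0x7B cont=0 payload=0x7B: varint #1 complete (value=123); reset -> completed=1 acc=0 shift=0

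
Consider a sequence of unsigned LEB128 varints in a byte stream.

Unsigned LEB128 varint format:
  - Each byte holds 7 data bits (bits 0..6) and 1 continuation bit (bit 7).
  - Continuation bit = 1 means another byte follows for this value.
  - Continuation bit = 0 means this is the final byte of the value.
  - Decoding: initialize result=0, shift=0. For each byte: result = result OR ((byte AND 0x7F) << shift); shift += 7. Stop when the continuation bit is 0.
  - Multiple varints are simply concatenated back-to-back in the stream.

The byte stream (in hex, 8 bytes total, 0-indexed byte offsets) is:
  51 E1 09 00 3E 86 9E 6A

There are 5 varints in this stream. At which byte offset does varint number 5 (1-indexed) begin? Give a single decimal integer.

Answer: 5

Derivation:
  byte[0]=0x51 cont=0 payload=0x51=81: acc |= 81<<0 -> acc=81 shift=7 [end]
Varint 1: bytes[0:1] = 51 -> value 81 (1 byte(s))
  byte[1]=0xE1 cont=1 payload=0x61=97: acc |= 97<<0 -> acc=97 shift=7
  byte[2]=0x09 cont=0 payload=0x09=9: acc |= 9<<7 -> acc=1249 shift=14 [end]
Varint 2: bytes[1:3] = E1 09 -> value 1249 (2 byte(s))
  byte[3]=0x00 cont=0 payload=0x00=0: acc |= 0<<0 -> acc=0 shift=7 [end]
Varint 3: bytes[3:4] = 00 -> value 0 (1 byte(s))
  byte[4]=0x3E cont=0 payload=0x3E=62: acc |= 62<<0 -> acc=62 shift=7 [end]
Varint 4: bytes[4:5] = 3E -> value 62 (1 byte(s))
  byte[5]=0x86 cont=1 payload=0x06=6: acc |= 6<<0 -> acc=6 shift=7
  byte[6]=0x9E cont=1 payload=0x1E=30: acc |= 30<<7 -> acc=3846 shift=14
  byte[7]=0x6A cont=0 payload=0x6A=106: acc |= 106<<14 -> acc=1740550 shift=21 [end]
Varint 5: bytes[5:8] = 86 9E 6A -> value 1740550 (3 byte(s))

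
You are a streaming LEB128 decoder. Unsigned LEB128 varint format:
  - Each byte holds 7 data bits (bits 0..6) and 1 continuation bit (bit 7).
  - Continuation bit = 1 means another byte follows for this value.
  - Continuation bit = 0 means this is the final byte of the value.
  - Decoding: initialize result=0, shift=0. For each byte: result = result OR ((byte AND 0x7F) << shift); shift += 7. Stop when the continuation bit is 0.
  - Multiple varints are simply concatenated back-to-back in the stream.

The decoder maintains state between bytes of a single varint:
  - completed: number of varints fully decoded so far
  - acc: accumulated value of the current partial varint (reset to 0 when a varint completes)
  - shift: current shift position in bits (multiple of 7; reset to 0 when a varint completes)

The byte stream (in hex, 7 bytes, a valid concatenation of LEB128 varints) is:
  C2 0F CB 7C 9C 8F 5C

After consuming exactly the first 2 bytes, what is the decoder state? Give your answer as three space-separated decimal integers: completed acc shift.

byte[0]=0xC2 cont=1 payload=0x42: acc |= 66<<0 -> completed=0 acc=66 shift=7
byte[1]=0x0F cont=0 payload=0x0F: varint #1 complete (value=1986); reset -> completed=1 acc=0 shift=0

Answer: 1 0 0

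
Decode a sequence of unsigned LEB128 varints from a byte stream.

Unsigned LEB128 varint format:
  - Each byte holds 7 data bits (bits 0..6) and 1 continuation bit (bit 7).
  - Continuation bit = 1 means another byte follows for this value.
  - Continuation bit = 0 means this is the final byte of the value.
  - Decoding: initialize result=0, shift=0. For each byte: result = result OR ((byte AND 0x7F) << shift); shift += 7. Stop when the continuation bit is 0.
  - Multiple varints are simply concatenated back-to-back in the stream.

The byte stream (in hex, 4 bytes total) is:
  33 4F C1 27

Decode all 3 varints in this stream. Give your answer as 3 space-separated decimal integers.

  byte[0]=0x33 cont=0 payload=0x33=51: acc |= 51<<0 -> acc=51 shift=7 [end]
Varint 1: bytes[0:1] = 33 -> value 51 (1 byte(s))
  byte[1]=0x4F cont=0 payload=0x4F=79: acc |= 79<<0 -> acc=79 shift=7 [end]
Varint 2: bytes[1:2] = 4F -> value 79 (1 byte(s))
  byte[2]=0xC1 cont=1 payload=0x41=65: acc |= 65<<0 -> acc=65 shift=7
  byte[3]=0x27 cont=0 payload=0x27=39: acc |= 39<<7 -> acc=5057 shift=14 [end]
Varint 3: bytes[2:4] = C1 27 -> value 5057 (2 byte(s))

Answer: 51 79 5057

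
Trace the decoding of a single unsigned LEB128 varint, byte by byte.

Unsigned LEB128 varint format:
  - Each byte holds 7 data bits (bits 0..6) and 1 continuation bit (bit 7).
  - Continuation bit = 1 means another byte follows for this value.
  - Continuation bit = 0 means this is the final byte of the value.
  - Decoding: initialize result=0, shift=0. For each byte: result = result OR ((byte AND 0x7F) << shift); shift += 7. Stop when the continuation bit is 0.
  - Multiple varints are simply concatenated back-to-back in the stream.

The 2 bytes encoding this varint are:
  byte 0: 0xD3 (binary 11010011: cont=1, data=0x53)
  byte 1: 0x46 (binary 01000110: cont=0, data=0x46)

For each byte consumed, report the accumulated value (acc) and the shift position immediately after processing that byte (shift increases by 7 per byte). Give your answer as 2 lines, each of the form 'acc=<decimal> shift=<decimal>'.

byte 0=0xD3: payload=0x53=83, contrib = 83<<0 = 83; acc -> 83, shift -> 7
byte 1=0x46: payload=0x46=70, contrib = 70<<7 = 8960; acc -> 9043, shift -> 14

Answer: acc=83 shift=7
acc=9043 shift=14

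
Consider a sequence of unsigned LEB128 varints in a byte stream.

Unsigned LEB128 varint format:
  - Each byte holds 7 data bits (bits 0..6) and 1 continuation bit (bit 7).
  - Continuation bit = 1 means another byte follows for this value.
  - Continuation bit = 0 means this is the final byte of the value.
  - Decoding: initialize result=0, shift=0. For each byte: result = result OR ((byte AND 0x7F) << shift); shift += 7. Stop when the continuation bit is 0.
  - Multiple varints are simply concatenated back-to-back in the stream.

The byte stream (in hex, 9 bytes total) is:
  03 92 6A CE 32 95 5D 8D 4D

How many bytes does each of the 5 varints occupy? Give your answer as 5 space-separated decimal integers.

  byte[0]=0x03 cont=0 payload=0x03=3: acc |= 3<<0 -> acc=3 shift=7 [end]
Varint 1: bytes[0:1] = 03 -> value 3 (1 byte(s))
  byte[1]=0x92 cont=1 payload=0x12=18: acc |= 18<<0 -> acc=18 shift=7
  byte[2]=0x6A cont=0 payload=0x6A=106: acc |= 106<<7 -> acc=13586 shift=14 [end]
Varint 2: bytes[1:3] = 92 6A -> value 13586 (2 byte(s))
  byte[3]=0xCE cont=1 payload=0x4E=78: acc |= 78<<0 -> acc=78 shift=7
  byte[4]=0x32 cont=0 payload=0x32=50: acc |= 50<<7 -> acc=6478 shift=14 [end]
Varint 3: bytes[3:5] = CE 32 -> value 6478 (2 byte(s))
  byte[5]=0x95 cont=1 payload=0x15=21: acc |= 21<<0 -> acc=21 shift=7
  byte[6]=0x5D cont=0 payload=0x5D=93: acc |= 93<<7 -> acc=11925 shift=14 [end]
Varint 4: bytes[5:7] = 95 5D -> value 11925 (2 byte(s))
  byte[7]=0x8D cont=1 payload=0x0D=13: acc |= 13<<0 -> acc=13 shift=7
  byte[8]=0x4D cont=0 payload=0x4D=77: acc |= 77<<7 -> acc=9869 shift=14 [end]
Varint 5: bytes[7:9] = 8D 4D -> value 9869 (2 byte(s))

Answer: 1 2 2 2 2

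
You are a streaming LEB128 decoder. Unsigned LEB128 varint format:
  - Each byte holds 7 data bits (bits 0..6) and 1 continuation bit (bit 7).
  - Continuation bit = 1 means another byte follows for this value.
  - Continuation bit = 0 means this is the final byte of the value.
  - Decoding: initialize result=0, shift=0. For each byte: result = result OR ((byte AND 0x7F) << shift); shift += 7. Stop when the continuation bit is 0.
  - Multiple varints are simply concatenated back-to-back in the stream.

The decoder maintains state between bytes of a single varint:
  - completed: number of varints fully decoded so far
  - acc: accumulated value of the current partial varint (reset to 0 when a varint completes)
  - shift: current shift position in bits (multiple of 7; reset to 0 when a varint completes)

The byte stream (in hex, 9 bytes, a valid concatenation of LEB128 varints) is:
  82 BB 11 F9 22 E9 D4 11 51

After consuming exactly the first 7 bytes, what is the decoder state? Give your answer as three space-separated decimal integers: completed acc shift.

byte[0]=0x82 cont=1 payload=0x02: acc |= 2<<0 -> completed=0 acc=2 shift=7
byte[1]=0xBB cont=1 payload=0x3B: acc |= 59<<7 -> completed=0 acc=7554 shift=14
byte[2]=0x11 cont=0 payload=0x11: varint #1 complete (value=286082); reset -> completed=1 acc=0 shift=0
byte[3]=0xF9 cont=1 payload=0x79: acc |= 121<<0 -> completed=1 acc=121 shift=7
byte[4]=0x22 cont=0 payload=0x22: varint #2 complete (value=4473); reset -> completed=2 acc=0 shift=0
byte[5]=0xE9 cont=1 payload=0x69: acc |= 105<<0 -> completed=2 acc=105 shift=7
byte[6]=0xD4 cont=1 payload=0x54: acc |= 84<<7 -> completed=2 acc=10857 shift=14

Answer: 2 10857 14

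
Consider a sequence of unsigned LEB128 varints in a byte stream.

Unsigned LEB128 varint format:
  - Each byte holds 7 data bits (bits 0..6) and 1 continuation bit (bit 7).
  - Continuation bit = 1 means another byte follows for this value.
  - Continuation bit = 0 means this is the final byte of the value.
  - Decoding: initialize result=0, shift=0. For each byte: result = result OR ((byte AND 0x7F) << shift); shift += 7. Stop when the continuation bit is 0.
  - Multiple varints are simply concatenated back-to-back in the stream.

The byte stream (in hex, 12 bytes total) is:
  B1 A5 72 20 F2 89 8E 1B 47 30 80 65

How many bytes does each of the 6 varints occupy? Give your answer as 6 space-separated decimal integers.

  byte[0]=0xB1 cont=1 payload=0x31=49: acc |= 49<<0 -> acc=49 shift=7
  byte[1]=0xA5 cont=1 payload=0x25=37: acc |= 37<<7 -> acc=4785 shift=14
  byte[2]=0x72 cont=0 payload=0x72=114: acc |= 114<<14 -> acc=1872561 shift=21 [end]
Varint 1: bytes[0:3] = B1 A5 72 -> value 1872561 (3 byte(s))
  byte[3]=0x20 cont=0 payload=0x20=32: acc |= 32<<0 -> acc=32 shift=7 [end]
Varint 2: bytes[3:4] = 20 -> value 32 (1 byte(s))
  byte[4]=0xF2 cont=1 payload=0x72=114: acc |= 114<<0 -> acc=114 shift=7
  byte[5]=0x89 cont=1 payload=0x09=9: acc |= 9<<7 -> acc=1266 shift=14
  byte[6]=0x8E cont=1 payload=0x0E=14: acc |= 14<<14 -> acc=230642 shift=21
  byte[7]=0x1B cont=0 payload=0x1B=27: acc |= 27<<21 -> acc=56853746 shift=28 [end]
Varint 3: bytes[4:8] = F2 89 8E 1B -> value 56853746 (4 byte(s))
  byte[8]=0x47 cont=0 payload=0x47=71: acc |= 71<<0 -> acc=71 shift=7 [end]
Varint 4: bytes[8:9] = 47 -> value 71 (1 byte(s))
  byte[9]=0x30 cont=0 payload=0x30=48: acc |= 48<<0 -> acc=48 shift=7 [end]
Varint 5: bytes[9:10] = 30 -> value 48 (1 byte(s))
  byte[10]=0x80 cont=1 payload=0x00=0: acc |= 0<<0 -> acc=0 shift=7
  byte[11]=0x65 cont=0 payload=0x65=101: acc |= 101<<7 -> acc=12928 shift=14 [end]
Varint 6: bytes[10:12] = 80 65 -> value 12928 (2 byte(s))

Answer: 3 1 4 1 1 2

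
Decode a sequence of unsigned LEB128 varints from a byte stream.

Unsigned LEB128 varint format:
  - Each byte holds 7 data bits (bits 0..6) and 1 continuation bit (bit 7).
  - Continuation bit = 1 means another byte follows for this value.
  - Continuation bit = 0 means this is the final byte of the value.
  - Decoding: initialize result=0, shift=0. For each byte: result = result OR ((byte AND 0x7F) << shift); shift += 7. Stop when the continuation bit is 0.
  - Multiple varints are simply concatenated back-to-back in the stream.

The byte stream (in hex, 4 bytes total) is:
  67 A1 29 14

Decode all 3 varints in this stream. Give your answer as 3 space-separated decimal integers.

Answer: 103 5281 20

Derivation:
  byte[0]=0x67 cont=0 payload=0x67=103: acc |= 103<<0 -> acc=103 shift=7 [end]
Varint 1: bytes[0:1] = 67 -> value 103 (1 byte(s))
  byte[1]=0xA1 cont=1 payload=0x21=33: acc |= 33<<0 -> acc=33 shift=7
  byte[2]=0x29 cont=0 payload=0x29=41: acc |= 41<<7 -> acc=5281 shift=14 [end]
Varint 2: bytes[1:3] = A1 29 -> value 5281 (2 byte(s))
  byte[3]=0x14 cont=0 payload=0x14=20: acc |= 20<<0 -> acc=20 shift=7 [end]
Varint 3: bytes[3:4] = 14 -> value 20 (1 byte(s))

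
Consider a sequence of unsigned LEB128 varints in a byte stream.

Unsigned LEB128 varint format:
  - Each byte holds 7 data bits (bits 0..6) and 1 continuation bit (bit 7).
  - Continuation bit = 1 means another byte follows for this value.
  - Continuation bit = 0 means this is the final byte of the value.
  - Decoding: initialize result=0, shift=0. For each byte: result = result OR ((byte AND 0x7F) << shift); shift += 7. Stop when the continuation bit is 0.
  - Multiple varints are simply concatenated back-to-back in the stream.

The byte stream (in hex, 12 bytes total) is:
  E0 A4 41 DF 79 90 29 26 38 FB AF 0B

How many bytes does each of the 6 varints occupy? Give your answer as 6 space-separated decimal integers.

  byte[0]=0xE0 cont=1 payload=0x60=96: acc |= 96<<0 -> acc=96 shift=7
  byte[1]=0xA4 cont=1 payload=0x24=36: acc |= 36<<7 -> acc=4704 shift=14
  byte[2]=0x41 cont=0 payload=0x41=65: acc |= 65<<14 -> acc=1069664 shift=21 [end]
Varint 1: bytes[0:3] = E0 A4 41 -> value 1069664 (3 byte(s))
  byte[3]=0xDF cont=1 payload=0x5F=95: acc |= 95<<0 -> acc=95 shift=7
  byte[4]=0x79 cont=0 payload=0x79=121: acc |= 121<<7 -> acc=15583 shift=14 [end]
Varint 2: bytes[3:5] = DF 79 -> value 15583 (2 byte(s))
  byte[5]=0x90 cont=1 payload=0x10=16: acc |= 16<<0 -> acc=16 shift=7
  byte[6]=0x29 cont=0 payload=0x29=41: acc |= 41<<7 -> acc=5264 shift=14 [end]
Varint 3: bytes[5:7] = 90 29 -> value 5264 (2 byte(s))
  byte[7]=0x26 cont=0 payload=0x26=38: acc |= 38<<0 -> acc=38 shift=7 [end]
Varint 4: bytes[7:8] = 26 -> value 38 (1 byte(s))
  byte[8]=0x38 cont=0 payload=0x38=56: acc |= 56<<0 -> acc=56 shift=7 [end]
Varint 5: bytes[8:9] = 38 -> value 56 (1 byte(s))
  byte[9]=0xFB cont=1 payload=0x7B=123: acc |= 123<<0 -> acc=123 shift=7
  byte[10]=0xAF cont=1 payload=0x2F=47: acc |= 47<<7 -> acc=6139 shift=14
  byte[11]=0x0B cont=0 payload=0x0B=11: acc |= 11<<14 -> acc=186363 shift=21 [end]
Varint 6: bytes[9:12] = FB AF 0B -> value 186363 (3 byte(s))

Answer: 3 2 2 1 1 3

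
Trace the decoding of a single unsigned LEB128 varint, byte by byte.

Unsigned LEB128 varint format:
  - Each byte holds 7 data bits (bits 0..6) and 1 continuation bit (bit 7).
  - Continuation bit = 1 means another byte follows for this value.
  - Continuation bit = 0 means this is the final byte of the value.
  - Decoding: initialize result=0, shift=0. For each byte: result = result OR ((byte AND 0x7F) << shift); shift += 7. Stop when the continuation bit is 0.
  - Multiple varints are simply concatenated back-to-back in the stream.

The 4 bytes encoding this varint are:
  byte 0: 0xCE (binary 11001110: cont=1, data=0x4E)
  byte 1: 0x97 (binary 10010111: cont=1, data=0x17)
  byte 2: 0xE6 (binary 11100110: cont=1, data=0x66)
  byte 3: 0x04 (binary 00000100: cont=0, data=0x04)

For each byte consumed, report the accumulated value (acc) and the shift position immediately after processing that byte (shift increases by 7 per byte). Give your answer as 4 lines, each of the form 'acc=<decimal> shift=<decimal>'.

Answer: acc=78 shift=7
acc=3022 shift=14
acc=1674190 shift=21
acc=10062798 shift=28

Derivation:
byte 0=0xCE: payload=0x4E=78, contrib = 78<<0 = 78; acc -> 78, shift -> 7
byte 1=0x97: payload=0x17=23, contrib = 23<<7 = 2944; acc -> 3022, shift -> 14
byte 2=0xE6: payload=0x66=102, contrib = 102<<14 = 1671168; acc -> 1674190, shift -> 21
byte 3=0x04: payload=0x04=4, contrib = 4<<21 = 8388608; acc -> 10062798, shift -> 28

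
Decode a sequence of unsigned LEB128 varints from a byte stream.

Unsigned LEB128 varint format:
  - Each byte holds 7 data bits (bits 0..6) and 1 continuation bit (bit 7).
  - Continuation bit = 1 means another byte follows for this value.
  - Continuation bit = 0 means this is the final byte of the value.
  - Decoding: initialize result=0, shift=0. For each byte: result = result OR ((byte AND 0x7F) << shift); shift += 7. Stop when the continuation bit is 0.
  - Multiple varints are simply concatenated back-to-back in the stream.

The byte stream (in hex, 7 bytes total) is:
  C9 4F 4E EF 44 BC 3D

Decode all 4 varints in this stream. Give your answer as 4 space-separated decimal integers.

  byte[0]=0xC9 cont=1 payload=0x49=73: acc |= 73<<0 -> acc=73 shift=7
  byte[1]=0x4F cont=0 payload=0x4F=79: acc |= 79<<7 -> acc=10185 shift=14 [end]
Varint 1: bytes[0:2] = C9 4F -> value 10185 (2 byte(s))
  byte[2]=0x4E cont=0 payload=0x4E=78: acc |= 78<<0 -> acc=78 shift=7 [end]
Varint 2: bytes[2:3] = 4E -> value 78 (1 byte(s))
  byte[3]=0xEF cont=1 payload=0x6F=111: acc |= 111<<0 -> acc=111 shift=7
  byte[4]=0x44 cont=0 payload=0x44=68: acc |= 68<<7 -> acc=8815 shift=14 [end]
Varint 3: bytes[3:5] = EF 44 -> value 8815 (2 byte(s))
  byte[5]=0xBC cont=1 payload=0x3C=60: acc |= 60<<0 -> acc=60 shift=7
  byte[6]=0x3D cont=0 payload=0x3D=61: acc |= 61<<7 -> acc=7868 shift=14 [end]
Varint 4: bytes[5:7] = BC 3D -> value 7868 (2 byte(s))

Answer: 10185 78 8815 7868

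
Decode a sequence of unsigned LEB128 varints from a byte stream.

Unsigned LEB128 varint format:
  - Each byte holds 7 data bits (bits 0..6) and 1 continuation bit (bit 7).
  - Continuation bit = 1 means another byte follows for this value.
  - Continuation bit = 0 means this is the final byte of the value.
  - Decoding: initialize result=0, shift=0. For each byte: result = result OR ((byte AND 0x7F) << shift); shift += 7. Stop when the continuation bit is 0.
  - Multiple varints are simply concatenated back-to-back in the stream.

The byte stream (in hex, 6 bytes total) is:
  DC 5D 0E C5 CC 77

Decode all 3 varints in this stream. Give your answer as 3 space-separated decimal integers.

Answer: 11996 14 1959493

Derivation:
  byte[0]=0xDC cont=1 payload=0x5C=92: acc |= 92<<0 -> acc=92 shift=7
  byte[1]=0x5D cont=0 payload=0x5D=93: acc |= 93<<7 -> acc=11996 shift=14 [end]
Varint 1: bytes[0:2] = DC 5D -> value 11996 (2 byte(s))
  byte[2]=0x0E cont=0 payload=0x0E=14: acc |= 14<<0 -> acc=14 shift=7 [end]
Varint 2: bytes[2:3] = 0E -> value 14 (1 byte(s))
  byte[3]=0xC5 cont=1 payload=0x45=69: acc |= 69<<0 -> acc=69 shift=7
  byte[4]=0xCC cont=1 payload=0x4C=76: acc |= 76<<7 -> acc=9797 shift=14
  byte[5]=0x77 cont=0 payload=0x77=119: acc |= 119<<14 -> acc=1959493 shift=21 [end]
Varint 3: bytes[3:6] = C5 CC 77 -> value 1959493 (3 byte(s))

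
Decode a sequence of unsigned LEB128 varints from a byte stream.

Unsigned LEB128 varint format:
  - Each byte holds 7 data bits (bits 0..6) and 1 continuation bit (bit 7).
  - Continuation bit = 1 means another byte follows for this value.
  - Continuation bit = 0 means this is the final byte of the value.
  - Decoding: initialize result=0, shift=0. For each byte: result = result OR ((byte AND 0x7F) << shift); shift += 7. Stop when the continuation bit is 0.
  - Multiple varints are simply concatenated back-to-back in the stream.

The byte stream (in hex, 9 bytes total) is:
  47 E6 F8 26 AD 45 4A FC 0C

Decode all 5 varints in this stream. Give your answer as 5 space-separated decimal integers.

  byte[0]=0x47 cont=0 payload=0x47=71: acc |= 71<<0 -> acc=71 shift=7 [end]
Varint 1: bytes[0:1] = 47 -> value 71 (1 byte(s))
  byte[1]=0xE6 cont=1 payload=0x66=102: acc |= 102<<0 -> acc=102 shift=7
  byte[2]=0xF8 cont=1 payload=0x78=120: acc |= 120<<7 -> acc=15462 shift=14
  byte[3]=0x26 cont=0 payload=0x26=38: acc |= 38<<14 -> acc=638054 shift=21 [end]
Varint 2: bytes[1:4] = E6 F8 26 -> value 638054 (3 byte(s))
  byte[4]=0xAD cont=1 payload=0x2D=45: acc |= 45<<0 -> acc=45 shift=7
  byte[5]=0x45 cont=0 payload=0x45=69: acc |= 69<<7 -> acc=8877 shift=14 [end]
Varint 3: bytes[4:6] = AD 45 -> value 8877 (2 byte(s))
  byte[6]=0x4A cont=0 payload=0x4A=74: acc |= 74<<0 -> acc=74 shift=7 [end]
Varint 4: bytes[6:7] = 4A -> value 74 (1 byte(s))
  byte[7]=0xFC cont=1 payload=0x7C=124: acc |= 124<<0 -> acc=124 shift=7
  byte[8]=0x0C cont=0 payload=0x0C=12: acc |= 12<<7 -> acc=1660 shift=14 [end]
Varint 5: bytes[7:9] = FC 0C -> value 1660 (2 byte(s))

Answer: 71 638054 8877 74 1660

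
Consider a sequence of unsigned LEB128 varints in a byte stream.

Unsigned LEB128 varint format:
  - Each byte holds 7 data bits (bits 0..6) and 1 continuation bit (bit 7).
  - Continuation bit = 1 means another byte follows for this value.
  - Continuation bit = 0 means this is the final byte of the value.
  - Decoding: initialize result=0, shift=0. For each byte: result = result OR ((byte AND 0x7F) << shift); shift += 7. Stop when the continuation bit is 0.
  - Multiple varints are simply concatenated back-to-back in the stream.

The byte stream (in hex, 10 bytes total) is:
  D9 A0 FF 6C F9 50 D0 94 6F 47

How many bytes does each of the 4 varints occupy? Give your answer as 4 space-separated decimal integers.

Answer: 4 2 3 1

Derivation:
  byte[0]=0xD9 cont=1 payload=0x59=89: acc |= 89<<0 -> acc=89 shift=7
  byte[1]=0xA0 cont=1 payload=0x20=32: acc |= 32<<7 -> acc=4185 shift=14
  byte[2]=0xFF cont=1 payload=0x7F=127: acc |= 127<<14 -> acc=2084953 shift=21
  byte[3]=0x6C cont=0 payload=0x6C=108: acc |= 108<<21 -> acc=228577369 shift=28 [end]
Varint 1: bytes[0:4] = D9 A0 FF 6C -> value 228577369 (4 byte(s))
  byte[4]=0xF9 cont=1 payload=0x79=121: acc |= 121<<0 -> acc=121 shift=7
  byte[5]=0x50 cont=0 payload=0x50=80: acc |= 80<<7 -> acc=10361 shift=14 [end]
Varint 2: bytes[4:6] = F9 50 -> value 10361 (2 byte(s))
  byte[6]=0xD0 cont=1 payload=0x50=80: acc |= 80<<0 -> acc=80 shift=7
  byte[7]=0x94 cont=1 payload=0x14=20: acc |= 20<<7 -> acc=2640 shift=14
  byte[8]=0x6F cont=0 payload=0x6F=111: acc |= 111<<14 -> acc=1821264 shift=21 [end]
Varint 3: bytes[6:9] = D0 94 6F -> value 1821264 (3 byte(s))
  byte[9]=0x47 cont=0 payload=0x47=71: acc |= 71<<0 -> acc=71 shift=7 [end]
Varint 4: bytes[9:10] = 47 -> value 71 (1 byte(s))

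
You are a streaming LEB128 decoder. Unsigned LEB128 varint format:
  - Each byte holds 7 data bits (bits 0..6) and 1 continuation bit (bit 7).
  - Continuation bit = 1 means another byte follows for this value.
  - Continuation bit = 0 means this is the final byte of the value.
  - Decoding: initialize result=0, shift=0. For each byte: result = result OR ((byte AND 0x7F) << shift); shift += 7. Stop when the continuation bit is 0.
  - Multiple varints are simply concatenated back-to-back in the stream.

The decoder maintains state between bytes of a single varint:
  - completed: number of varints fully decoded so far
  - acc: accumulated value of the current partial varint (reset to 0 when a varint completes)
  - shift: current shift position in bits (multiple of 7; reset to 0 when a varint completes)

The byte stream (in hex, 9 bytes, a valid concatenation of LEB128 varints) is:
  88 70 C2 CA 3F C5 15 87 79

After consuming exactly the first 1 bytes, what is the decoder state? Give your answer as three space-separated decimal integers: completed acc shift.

Answer: 0 8 7

Derivation:
byte[0]=0x88 cont=1 payload=0x08: acc |= 8<<0 -> completed=0 acc=8 shift=7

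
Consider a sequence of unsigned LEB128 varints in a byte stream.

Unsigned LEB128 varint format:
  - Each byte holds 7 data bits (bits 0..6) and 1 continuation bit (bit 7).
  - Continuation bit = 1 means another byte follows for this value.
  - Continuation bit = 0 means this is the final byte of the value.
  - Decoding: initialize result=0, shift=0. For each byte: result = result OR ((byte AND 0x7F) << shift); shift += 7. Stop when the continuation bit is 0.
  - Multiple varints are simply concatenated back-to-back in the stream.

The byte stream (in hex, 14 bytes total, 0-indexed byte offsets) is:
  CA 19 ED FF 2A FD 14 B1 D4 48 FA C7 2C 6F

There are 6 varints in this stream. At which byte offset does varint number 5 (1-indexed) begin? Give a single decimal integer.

Answer: 10

Derivation:
  byte[0]=0xCA cont=1 payload=0x4A=74: acc |= 74<<0 -> acc=74 shift=7
  byte[1]=0x19 cont=0 payload=0x19=25: acc |= 25<<7 -> acc=3274 shift=14 [end]
Varint 1: bytes[0:2] = CA 19 -> value 3274 (2 byte(s))
  byte[2]=0xED cont=1 payload=0x6D=109: acc |= 109<<0 -> acc=109 shift=7
  byte[3]=0xFF cont=1 payload=0x7F=127: acc |= 127<<7 -> acc=16365 shift=14
  byte[4]=0x2A cont=0 payload=0x2A=42: acc |= 42<<14 -> acc=704493 shift=21 [end]
Varint 2: bytes[2:5] = ED FF 2A -> value 704493 (3 byte(s))
  byte[5]=0xFD cont=1 payload=0x7D=125: acc |= 125<<0 -> acc=125 shift=7
  byte[6]=0x14 cont=0 payload=0x14=20: acc |= 20<<7 -> acc=2685 shift=14 [end]
Varint 3: bytes[5:7] = FD 14 -> value 2685 (2 byte(s))
  byte[7]=0xB1 cont=1 payload=0x31=49: acc |= 49<<0 -> acc=49 shift=7
  byte[8]=0xD4 cont=1 payload=0x54=84: acc |= 84<<7 -> acc=10801 shift=14
  byte[9]=0x48 cont=0 payload=0x48=72: acc |= 72<<14 -> acc=1190449 shift=21 [end]
Varint 4: bytes[7:10] = B1 D4 48 -> value 1190449 (3 byte(s))
  byte[10]=0xFA cont=1 payload=0x7A=122: acc |= 122<<0 -> acc=122 shift=7
  byte[11]=0xC7 cont=1 payload=0x47=71: acc |= 71<<7 -> acc=9210 shift=14
  byte[12]=0x2C cont=0 payload=0x2C=44: acc |= 44<<14 -> acc=730106 shift=21 [end]
Varint 5: bytes[10:13] = FA C7 2C -> value 730106 (3 byte(s))
  byte[13]=0x6F cont=0 payload=0x6F=111: acc |= 111<<0 -> acc=111 shift=7 [end]
Varint 6: bytes[13:14] = 6F -> value 111 (1 byte(s))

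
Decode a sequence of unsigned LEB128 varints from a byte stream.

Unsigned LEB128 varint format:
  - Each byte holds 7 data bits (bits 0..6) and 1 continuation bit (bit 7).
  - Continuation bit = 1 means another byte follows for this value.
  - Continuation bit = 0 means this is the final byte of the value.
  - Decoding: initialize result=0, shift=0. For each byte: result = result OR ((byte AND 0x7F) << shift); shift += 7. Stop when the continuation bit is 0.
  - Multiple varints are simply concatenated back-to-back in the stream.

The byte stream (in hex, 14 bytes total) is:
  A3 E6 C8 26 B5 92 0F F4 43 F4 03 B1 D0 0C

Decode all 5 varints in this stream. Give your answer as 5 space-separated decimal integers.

Answer: 80884515 248117 8692 500 206897

Derivation:
  byte[0]=0xA3 cont=1 payload=0x23=35: acc |= 35<<0 -> acc=35 shift=7
  byte[1]=0xE6 cont=1 payload=0x66=102: acc |= 102<<7 -> acc=13091 shift=14
  byte[2]=0xC8 cont=1 payload=0x48=72: acc |= 72<<14 -> acc=1192739 shift=21
  byte[3]=0x26 cont=0 payload=0x26=38: acc |= 38<<21 -> acc=80884515 shift=28 [end]
Varint 1: bytes[0:4] = A3 E6 C8 26 -> value 80884515 (4 byte(s))
  byte[4]=0xB5 cont=1 payload=0x35=53: acc |= 53<<0 -> acc=53 shift=7
  byte[5]=0x92 cont=1 payload=0x12=18: acc |= 18<<7 -> acc=2357 shift=14
  byte[6]=0x0F cont=0 payload=0x0F=15: acc |= 15<<14 -> acc=248117 shift=21 [end]
Varint 2: bytes[4:7] = B5 92 0F -> value 248117 (3 byte(s))
  byte[7]=0xF4 cont=1 payload=0x74=116: acc |= 116<<0 -> acc=116 shift=7
  byte[8]=0x43 cont=0 payload=0x43=67: acc |= 67<<7 -> acc=8692 shift=14 [end]
Varint 3: bytes[7:9] = F4 43 -> value 8692 (2 byte(s))
  byte[9]=0xF4 cont=1 payload=0x74=116: acc |= 116<<0 -> acc=116 shift=7
  byte[10]=0x03 cont=0 payload=0x03=3: acc |= 3<<7 -> acc=500 shift=14 [end]
Varint 4: bytes[9:11] = F4 03 -> value 500 (2 byte(s))
  byte[11]=0xB1 cont=1 payload=0x31=49: acc |= 49<<0 -> acc=49 shift=7
  byte[12]=0xD0 cont=1 payload=0x50=80: acc |= 80<<7 -> acc=10289 shift=14
  byte[13]=0x0C cont=0 payload=0x0C=12: acc |= 12<<14 -> acc=206897 shift=21 [end]
Varint 5: bytes[11:14] = B1 D0 0C -> value 206897 (3 byte(s))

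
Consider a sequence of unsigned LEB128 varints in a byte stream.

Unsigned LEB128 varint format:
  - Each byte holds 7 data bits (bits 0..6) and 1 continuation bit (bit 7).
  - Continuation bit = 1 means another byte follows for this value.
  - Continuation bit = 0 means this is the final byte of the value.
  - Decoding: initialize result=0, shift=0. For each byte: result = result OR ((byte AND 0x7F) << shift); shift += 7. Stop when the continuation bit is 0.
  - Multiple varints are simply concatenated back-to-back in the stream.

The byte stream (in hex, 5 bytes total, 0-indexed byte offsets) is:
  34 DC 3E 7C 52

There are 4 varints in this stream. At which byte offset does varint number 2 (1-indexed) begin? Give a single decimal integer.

Answer: 1

Derivation:
  byte[0]=0x34 cont=0 payload=0x34=52: acc |= 52<<0 -> acc=52 shift=7 [end]
Varint 1: bytes[0:1] = 34 -> value 52 (1 byte(s))
  byte[1]=0xDC cont=1 payload=0x5C=92: acc |= 92<<0 -> acc=92 shift=7
  byte[2]=0x3E cont=0 payload=0x3E=62: acc |= 62<<7 -> acc=8028 shift=14 [end]
Varint 2: bytes[1:3] = DC 3E -> value 8028 (2 byte(s))
  byte[3]=0x7C cont=0 payload=0x7C=124: acc |= 124<<0 -> acc=124 shift=7 [end]
Varint 3: bytes[3:4] = 7C -> value 124 (1 byte(s))
  byte[4]=0x52 cont=0 payload=0x52=82: acc |= 82<<0 -> acc=82 shift=7 [end]
Varint 4: bytes[4:5] = 52 -> value 82 (1 byte(s))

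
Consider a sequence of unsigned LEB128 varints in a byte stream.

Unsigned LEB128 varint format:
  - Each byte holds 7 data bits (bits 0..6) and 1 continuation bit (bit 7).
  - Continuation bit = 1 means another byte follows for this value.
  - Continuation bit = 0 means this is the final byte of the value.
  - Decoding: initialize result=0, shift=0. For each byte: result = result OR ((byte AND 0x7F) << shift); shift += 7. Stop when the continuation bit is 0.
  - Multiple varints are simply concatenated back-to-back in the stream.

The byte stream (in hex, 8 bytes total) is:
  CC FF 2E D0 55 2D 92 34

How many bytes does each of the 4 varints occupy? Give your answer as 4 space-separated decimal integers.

  byte[0]=0xCC cont=1 payload=0x4C=76: acc |= 76<<0 -> acc=76 shift=7
  byte[1]=0xFF cont=1 payload=0x7F=127: acc |= 127<<7 -> acc=16332 shift=14
  byte[2]=0x2E cont=0 payload=0x2E=46: acc |= 46<<14 -> acc=769996 shift=21 [end]
Varint 1: bytes[0:3] = CC FF 2E -> value 769996 (3 byte(s))
  byte[3]=0xD0 cont=1 payload=0x50=80: acc |= 80<<0 -> acc=80 shift=7
  byte[4]=0x55 cont=0 payload=0x55=85: acc |= 85<<7 -> acc=10960 shift=14 [end]
Varint 2: bytes[3:5] = D0 55 -> value 10960 (2 byte(s))
  byte[5]=0x2D cont=0 payload=0x2D=45: acc |= 45<<0 -> acc=45 shift=7 [end]
Varint 3: bytes[5:6] = 2D -> value 45 (1 byte(s))
  byte[6]=0x92 cont=1 payload=0x12=18: acc |= 18<<0 -> acc=18 shift=7
  byte[7]=0x34 cont=0 payload=0x34=52: acc |= 52<<7 -> acc=6674 shift=14 [end]
Varint 4: bytes[6:8] = 92 34 -> value 6674 (2 byte(s))

Answer: 3 2 1 2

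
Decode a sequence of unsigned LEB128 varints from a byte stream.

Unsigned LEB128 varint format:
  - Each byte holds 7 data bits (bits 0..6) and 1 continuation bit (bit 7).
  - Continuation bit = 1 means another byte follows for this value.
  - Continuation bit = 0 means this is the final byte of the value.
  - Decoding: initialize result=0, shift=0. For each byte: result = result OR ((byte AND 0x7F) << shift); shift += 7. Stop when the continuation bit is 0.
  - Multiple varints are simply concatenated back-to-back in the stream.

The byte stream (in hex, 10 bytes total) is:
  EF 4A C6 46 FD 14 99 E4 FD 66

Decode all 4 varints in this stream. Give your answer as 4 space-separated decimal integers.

  byte[0]=0xEF cont=1 payload=0x6F=111: acc |= 111<<0 -> acc=111 shift=7
  byte[1]=0x4A cont=0 payload=0x4A=74: acc |= 74<<7 -> acc=9583 shift=14 [end]
Varint 1: bytes[0:2] = EF 4A -> value 9583 (2 byte(s))
  byte[2]=0xC6 cont=1 payload=0x46=70: acc |= 70<<0 -> acc=70 shift=7
  byte[3]=0x46 cont=0 payload=0x46=70: acc |= 70<<7 -> acc=9030 shift=14 [end]
Varint 2: bytes[2:4] = C6 46 -> value 9030 (2 byte(s))
  byte[4]=0xFD cont=1 payload=0x7D=125: acc |= 125<<0 -> acc=125 shift=7
  byte[5]=0x14 cont=0 payload=0x14=20: acc |= 20<<7 -> acc=2685 shift=14 [end]
Varint 3: bytes[4:6] = FD 14 -> value 2685 (2 byte(s))
  byte[6]=0x99 cont=1 payload=0x19=25: acc |= 25<<0 -> acc=25 shift=7
  byte[7]=0xE4 cont=1 payload=0x64=100: acc |= 100<<7 -> acc=12825 shift=14
  byte[8]=0xFD cont=1 payload=0x7D=125: acc |= 125<<14 -> acc=2060825 shift=21
  byte[9]=0x66 cont=0 payload=0x66=102: acc |= 102<<21 -> acc=215970329 shift=28 [end]
Varint 4: bytes[6:10] = 99 E4 FD 66 -> value 215970329 (4 byte(s))

Answer: 9583 9030 2685 215970329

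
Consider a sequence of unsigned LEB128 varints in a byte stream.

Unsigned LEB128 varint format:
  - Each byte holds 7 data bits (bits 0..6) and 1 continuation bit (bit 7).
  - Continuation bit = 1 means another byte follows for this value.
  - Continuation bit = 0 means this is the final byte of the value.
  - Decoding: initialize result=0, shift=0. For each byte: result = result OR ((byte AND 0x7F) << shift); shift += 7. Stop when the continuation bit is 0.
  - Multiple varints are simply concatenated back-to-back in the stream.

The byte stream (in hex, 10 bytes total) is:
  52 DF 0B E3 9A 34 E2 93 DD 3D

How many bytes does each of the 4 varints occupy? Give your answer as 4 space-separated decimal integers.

  byte[0]=0x52 cont=0 payload=0x52=82: acc |= 82<<0 -> acc=82 shift=7 [end]
Varint 1: bytes[0:1] = 52 -> value 82 (1 byte(s))
  byte[1]=0xDF cont=1 payload=0x5F=95: acc |= 95<<0 -> acc=95 shift=7
  byte[2]=0x0B cont=0 payload=0x0B=11: acc |= 11<<7 -> acc=1503 shift=14 [end]
Varint 2: bytes[1:3] = DF 0B -> value 1503 (2 byte(s))
  byte[3]=0xE3 cont=1 payload=0x63=99: acc |= 99<<0 -> acc=99 shift=7
  byte[4]=0x9A cont=1 payload=0x1A=26: acc |= 26<<7 -> acc=3427 shift=14
  byte[5]=0x34 cont=0 payload=0x34=52: acc |= 52<<14 -> acc=855395 shift=21 [end]
Varint 3: bytes[3:6] = E3 9A 34 -> value 855395 (3 byte(s))
  byte[6]=0xE2 cont=1 payload=0x62=98: acc |= 98<<0 -> acc=98 shift=7
  byte[7]=0x93 cont=1 payload=0x13=19: acc |= 19<<7 -> acc=2530 shift=14
  byte[8]=0xDD cont=1 payload=0x5D=93: acc |= 93<<14 -> acc=1526242 shift=21
  byte[9]=0x3D cont=0 payload=0x3D=61: acc |= 61<<21 -> acc=129452514 shift=28 [end]
Varint 4: bytes[6:10] = E2 93 DD 3D -> value 129452514 (4 byte(s))

Answer: 1 2 3 4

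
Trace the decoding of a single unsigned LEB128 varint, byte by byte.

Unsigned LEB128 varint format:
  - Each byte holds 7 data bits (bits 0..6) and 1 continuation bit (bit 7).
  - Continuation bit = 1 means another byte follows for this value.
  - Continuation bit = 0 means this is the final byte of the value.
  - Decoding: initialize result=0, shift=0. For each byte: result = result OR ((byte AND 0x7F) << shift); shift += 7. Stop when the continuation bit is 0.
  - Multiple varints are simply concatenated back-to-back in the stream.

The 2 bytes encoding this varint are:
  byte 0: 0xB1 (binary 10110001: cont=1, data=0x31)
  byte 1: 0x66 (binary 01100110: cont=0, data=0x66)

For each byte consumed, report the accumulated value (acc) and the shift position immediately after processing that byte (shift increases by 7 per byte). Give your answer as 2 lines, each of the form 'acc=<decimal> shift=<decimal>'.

byte 0=0xB1: payload=0x31=49, contrib = 49<<0 = 49; acc -> 49, shift -> 7
byte 1=0x66: payload=0x66=102, contrib = 102<<7 = 13056; acc -> 13105, shift -> 14

Answer: acc=49 shift=7
acc=13105 shift=14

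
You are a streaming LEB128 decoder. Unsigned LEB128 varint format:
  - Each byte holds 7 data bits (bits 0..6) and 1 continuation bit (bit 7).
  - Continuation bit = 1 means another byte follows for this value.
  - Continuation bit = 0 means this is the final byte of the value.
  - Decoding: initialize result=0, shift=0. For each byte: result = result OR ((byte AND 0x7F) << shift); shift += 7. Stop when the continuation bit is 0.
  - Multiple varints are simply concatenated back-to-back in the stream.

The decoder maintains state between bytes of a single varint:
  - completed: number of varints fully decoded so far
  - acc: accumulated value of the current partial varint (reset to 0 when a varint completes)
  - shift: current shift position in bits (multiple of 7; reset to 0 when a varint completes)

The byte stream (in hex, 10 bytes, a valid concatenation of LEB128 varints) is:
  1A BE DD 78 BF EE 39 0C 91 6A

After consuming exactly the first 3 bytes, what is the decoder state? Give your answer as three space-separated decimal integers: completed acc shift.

byte[0]=0x1A cont=0 payload=0x1A: varint #1 complete (value=26); reset -> completed=1 acc=0 shift=0
byte[1]=0xBE cont=1 payload=0x3E: acc |= 62<<0 -> completed=1 acc=62 shift=7
byte[2]=0xDD cont=1 payload=0x5D: acc |= 93<<7 -> completed=1 acc=11966 shift=14

Answer: 1 11966 14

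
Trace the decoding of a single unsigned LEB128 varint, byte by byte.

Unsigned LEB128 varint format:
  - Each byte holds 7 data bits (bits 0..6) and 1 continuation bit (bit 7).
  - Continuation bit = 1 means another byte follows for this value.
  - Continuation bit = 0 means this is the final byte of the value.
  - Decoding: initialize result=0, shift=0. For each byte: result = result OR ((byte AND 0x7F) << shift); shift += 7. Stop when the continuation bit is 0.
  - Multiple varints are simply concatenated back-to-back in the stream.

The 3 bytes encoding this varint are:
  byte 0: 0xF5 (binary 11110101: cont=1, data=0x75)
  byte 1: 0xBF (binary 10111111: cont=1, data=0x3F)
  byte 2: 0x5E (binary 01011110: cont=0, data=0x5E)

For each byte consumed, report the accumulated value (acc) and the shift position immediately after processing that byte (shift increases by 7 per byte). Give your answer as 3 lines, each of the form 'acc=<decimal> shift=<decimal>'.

byte 0=0xF5: payload=0x75=117, contrib = 117<<0 = 117; acc -> 117, shift -> 7
byte 1=0xBF: payload=0x3F=63, contrib = 63<<7 = 8064; acc -> 8181, shift -> 14
byte 2=0x5E: payload=0x5E=94, contrib = 94<<14 = 1540096; acc -> 1548277, shift -> 21

Answer: acc=117 shift=7
acc=8181 shift=14
acc=1548277 shift=21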